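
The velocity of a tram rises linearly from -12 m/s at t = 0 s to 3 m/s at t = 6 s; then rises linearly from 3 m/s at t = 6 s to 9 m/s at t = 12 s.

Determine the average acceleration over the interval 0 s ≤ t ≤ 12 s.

Average acceleration = Δv/Δt = (9 − -12)/(12 − 0) = 1.75 m/s².

1.75 m/s²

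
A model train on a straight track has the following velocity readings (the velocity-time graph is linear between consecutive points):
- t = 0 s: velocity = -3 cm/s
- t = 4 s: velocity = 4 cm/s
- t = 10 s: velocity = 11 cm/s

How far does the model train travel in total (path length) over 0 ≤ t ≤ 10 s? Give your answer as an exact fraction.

Distance (not displacement) is the total path length: add the absolute areas under v-t.
0–4 s: v = 0 at t = 12/7 s; triangle areas 18/7 + 32/7 = 50/7 cm
4–10 s: |½(4 + 11)(6)| = 45 cm
Total distance = 365/7 cm

365/7 cm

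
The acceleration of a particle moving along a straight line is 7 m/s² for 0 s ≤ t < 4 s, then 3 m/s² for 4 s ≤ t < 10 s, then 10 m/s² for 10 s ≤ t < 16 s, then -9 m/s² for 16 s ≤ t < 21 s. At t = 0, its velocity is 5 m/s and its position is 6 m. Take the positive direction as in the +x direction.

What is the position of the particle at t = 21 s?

1262.5 m

On each constant-a segment, Δv = aΔt and Δx = v₀Δt + ½aΔt²; chain segment to segment.
0–4 s: v starts 5 m/s; Δx = 5·4 + ½·7·4² = 76 m; v ends 33 m/s.
4–10 s: v starts 33 m/s; Δx = 33·6 + ½·3·6² = 252 m; v ends 51 m/s.
10–16 s: v starts 51 m/s; Δx = 51·6 + ½·10·6² = 486 m; v ends 111 m/s.
16–21 s: v starts 111 m/s; Δx = 111·5 + ½·-9·5² = 442.5 m; v ends 66 m/s.
x(21) = 6 + Σ Δx = 1262.5 m.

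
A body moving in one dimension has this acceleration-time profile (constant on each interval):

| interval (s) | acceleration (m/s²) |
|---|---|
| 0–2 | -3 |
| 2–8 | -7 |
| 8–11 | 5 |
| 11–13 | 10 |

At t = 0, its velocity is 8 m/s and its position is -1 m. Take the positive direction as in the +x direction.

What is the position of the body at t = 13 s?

On each constant-a segment, Δv = aΔt and Δx = v₀Δt + ½aΔt²; chain segment to segment.
0–2 s: v starts 8 m/s; Δx = 8·2 + ½·-3·2² = 10 m; v ends 2 m/s.
2–8 s: v starts 2 m/s; Δx = 2·6 + ½·-7·6² = -114 m; v ends -40 m/s.
8–11 s: v starts -40 m/s; Δx = -40·3 + ½·5·3² = -97.5 m; v ends -25 m/s.
11–13 s: v starts -25 m/s; Δx = -25·2 + ½·10·2² = -30 m; v ends -5 m/s.
x(13) = -1 + Σ Δx = -232.5 m.

-232.5 m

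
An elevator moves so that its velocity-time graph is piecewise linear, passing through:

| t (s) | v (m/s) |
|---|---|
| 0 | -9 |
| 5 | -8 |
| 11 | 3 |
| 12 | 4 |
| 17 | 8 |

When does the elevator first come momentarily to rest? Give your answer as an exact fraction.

v changes sign on 5–11 s (from -8 to 3); the graph is linear there, so v = 0 at t = 5 + (8)·(11 − 5)/(3 − -8) = 103/11 s.

t = 103/11 s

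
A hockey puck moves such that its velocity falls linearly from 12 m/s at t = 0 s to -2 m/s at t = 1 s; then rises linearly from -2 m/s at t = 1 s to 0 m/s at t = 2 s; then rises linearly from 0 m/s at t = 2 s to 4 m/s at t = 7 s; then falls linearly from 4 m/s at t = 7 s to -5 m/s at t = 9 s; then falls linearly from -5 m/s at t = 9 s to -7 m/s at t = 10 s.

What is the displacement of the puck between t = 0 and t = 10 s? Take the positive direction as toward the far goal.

Net displacement equals the area under the velocity-time graph (areas below the axis count negative).
0–1 s: ½(12 + -2)(1) = 5 m
1–2 s: ½(-2 + 0)(1) = -1 m
2–7 s: ½(0 + 4)(5) = 10 m
7–9 s: ½(4 + -5)(2) = -1 m
9–10 s: ½(-5 + -7)(1) = -6 m
Net displacement = 7 m

7 m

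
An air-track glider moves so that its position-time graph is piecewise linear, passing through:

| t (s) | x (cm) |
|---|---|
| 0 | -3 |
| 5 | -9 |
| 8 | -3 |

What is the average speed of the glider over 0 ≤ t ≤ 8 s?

1.5 cm/s

Average speed = (total path length)/(elapsed time); on a piecewise-linear x-t graph the path length is Σ|Δx|.
0–5 s: |Δx| = |-9 − -3| = 6 cm
5–8 s: |Δx| = |-3 − -9| = 6 cm
Total path = 12 cm; average speed = 12/8 = 1.5 cm/s.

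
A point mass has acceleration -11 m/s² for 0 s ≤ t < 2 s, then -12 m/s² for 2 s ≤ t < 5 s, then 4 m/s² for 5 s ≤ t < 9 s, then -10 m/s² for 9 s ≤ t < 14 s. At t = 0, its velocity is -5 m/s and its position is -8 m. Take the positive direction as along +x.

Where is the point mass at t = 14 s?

-755 m

On each constant-a segment, Δv = aΔt and Δx = v₀Δt + ½aΔt²; chain segment to segment.
0–2 s: v starts -5 m/s; Δx = -5·2 + ½·-11·2² = -32 m; v ends -27 m/s.
2–5 s: v starts -27 m/s; Δx = -27·3 + ½·-12·3² = -135 m; v ends -63 m/s.
5–9 s: v starts -63 m/s; Δx = -63·4 + ½·4·4² = -220 m; v ends -47 m/s.
9–14 s: v starts -47 m/s; Δx = -47·5 + ½·-10·5² = -360 m; v ends -97 m/s.
x(14) = -8 + Σ Δx = -755 m.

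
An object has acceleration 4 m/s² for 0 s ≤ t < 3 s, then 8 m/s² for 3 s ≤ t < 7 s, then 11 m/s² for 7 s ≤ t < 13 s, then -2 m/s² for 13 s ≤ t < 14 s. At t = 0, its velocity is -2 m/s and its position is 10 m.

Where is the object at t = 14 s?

683 m

On each constant-a segment, Δv = aΔt and Δx = v₀Δt + ½aΔt²; chain segment to segment.
0–3 s: v starts -2 m/s; Δx = -2·3 + ½·4·3² = 12 m; v ends 10 m/s.
3–7 s: v starts 10 m/s; Δx = 10·4 + ½·8·4² = 104 m; v ends 42 m/s.
7–13 s: v starts 42 m/s; Δx = 42·6 + ½·11·6² = 450 m; v ends 108 m/s.
13–14 s: v starts 108 m/s; Δx = 108·1 + ½·-2·1² = 107 m; v ends 106 m/s.
x(14) = 10 + Σ Δx = 683 m.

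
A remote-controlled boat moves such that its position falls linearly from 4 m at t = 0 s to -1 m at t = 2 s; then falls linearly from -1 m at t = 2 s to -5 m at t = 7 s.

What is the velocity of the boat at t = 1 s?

Velocity is the slope of the x-t graph on 0–2 s: (-1 − 4)/(2 − 0) = -2.5 m/s.

-2.5 m/s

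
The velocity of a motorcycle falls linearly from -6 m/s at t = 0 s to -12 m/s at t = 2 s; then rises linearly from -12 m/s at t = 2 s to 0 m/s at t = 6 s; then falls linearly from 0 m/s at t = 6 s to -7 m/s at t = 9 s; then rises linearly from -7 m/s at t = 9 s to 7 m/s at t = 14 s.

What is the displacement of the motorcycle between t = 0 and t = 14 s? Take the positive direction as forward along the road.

-52.5 m

Displacement is the signed area under the v-t curve.
0–2 s: ½(-6 + -12)(2) = -18 m
2–6 s: ½(-12 + 0)(4) = -24 m
6–9 s: ½(0 + -7)(3) = -10.5 m
9–14 s: ½(-7 + 7)(5) = 0 m
Net displacement = -52.5 m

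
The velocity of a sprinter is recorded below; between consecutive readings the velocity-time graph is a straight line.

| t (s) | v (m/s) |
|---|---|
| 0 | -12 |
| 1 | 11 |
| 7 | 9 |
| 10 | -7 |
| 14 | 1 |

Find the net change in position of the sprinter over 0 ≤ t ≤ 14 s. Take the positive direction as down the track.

Net displacement equals the area under the velocity-time graph (areas below the axis count negative).
0–1 s: ½(-12 + 11)(1) = -0.5 m
1–7 s: ½(11 + 9)(6) = 60 m
7–10 s: ½(9 + -7)(3) = 3 m
10–14 s: ½(-7 + 1)(4) = -12 m
Net displacement = 50.5 m

50.5 m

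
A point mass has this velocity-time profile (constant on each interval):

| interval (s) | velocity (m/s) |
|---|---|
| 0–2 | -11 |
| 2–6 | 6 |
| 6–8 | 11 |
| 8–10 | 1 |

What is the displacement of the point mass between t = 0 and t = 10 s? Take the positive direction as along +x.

Displacement is the signed area under the v-t curve.
0–2 s: -11 × 2 = -22 m
2–6 s: 6 × 4 = 24 m
6–8 s: 11 × 2 = 22 m
8–10 s: 1 × 2 = 2 m
Net displacement = 26 m

26 m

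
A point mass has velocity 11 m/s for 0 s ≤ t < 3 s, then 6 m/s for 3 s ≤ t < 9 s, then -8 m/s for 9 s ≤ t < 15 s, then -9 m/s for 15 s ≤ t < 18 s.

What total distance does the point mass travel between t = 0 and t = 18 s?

144 m

Distance (not displacement) is the total path length: add the absolute areas under v-t.
0–3 s: |11| × 3 = 33 m
3–9 s: |6| × 6 = 36 m
9–15 s: |-8| × 6 = 48 m
15–18 s: |-9| × 3 = 27 m
Total distance = 144 m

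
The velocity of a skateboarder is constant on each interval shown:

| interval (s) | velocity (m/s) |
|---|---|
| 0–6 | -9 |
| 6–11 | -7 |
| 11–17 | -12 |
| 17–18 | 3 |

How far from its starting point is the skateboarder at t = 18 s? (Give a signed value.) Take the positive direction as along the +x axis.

-158 m

Net displacement equals the area under the velocity-time graph (areas below the axis count negative).
0–6 s: -9 × 6 = -54 m
6–11 s: -7 × 5 = -35 m
11–17 s: -12 × 6 = -72 m
17–18 s: 3 × 1 = 3 m
Net displacement = -158 m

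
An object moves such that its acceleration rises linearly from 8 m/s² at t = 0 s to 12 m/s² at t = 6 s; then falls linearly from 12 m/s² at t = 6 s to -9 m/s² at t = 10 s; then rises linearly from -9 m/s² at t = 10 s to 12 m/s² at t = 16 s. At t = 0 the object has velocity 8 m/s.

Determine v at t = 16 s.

83 m/s

Δv equals the area under the a-t graph; then v = v₀ + Δv.
0–6 s: ½(8 + 12)(6) = 60 m/s
6–10 s: ½(12 + -9)(4) = 6 m/s
10–16 s: ½(-9 + 12)(6) = 9 m/s
Δv = 75 m/s, so v(16) = 8 + (75) = 83 m/s.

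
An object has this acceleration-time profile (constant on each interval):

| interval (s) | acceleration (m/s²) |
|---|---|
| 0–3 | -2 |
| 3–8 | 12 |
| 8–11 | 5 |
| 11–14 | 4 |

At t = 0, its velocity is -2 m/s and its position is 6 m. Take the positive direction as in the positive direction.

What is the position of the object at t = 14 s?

498.5 m

On each constant-a segment, Δv = aΔt and Δx = v₀Δt + ½aΔt²; chain segment to segment.
0–3 s: v starts -2 m/s; Δx = -2·3 + ½·-2·3² = -15 m; v ends -8 m/s.
3–8 s: v starts -8 m/s; Δx = -8·5 + ½·12·5² = 110 m; v ends 52 m/s.
8–11 s: v starts 52 m/s; Δx = 52·3 + ½·5·3² = 178.5 m; v ends 67 m/s.
11–14 s: v starts 67 m/s; Δx = 67·3 + ½·4·3² = 219 m; v ends 79 m/s.
x(14) = 6 + Σ Δx = 498.5 m.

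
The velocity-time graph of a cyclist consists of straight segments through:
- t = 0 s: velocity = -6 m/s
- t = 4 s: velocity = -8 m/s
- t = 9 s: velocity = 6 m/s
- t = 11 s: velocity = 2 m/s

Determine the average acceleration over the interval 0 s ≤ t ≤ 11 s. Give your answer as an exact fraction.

8/11 m/s²

Average acceleration = Δv/Δt = (2 − -6)/(11 − 0) = 8/11 m/s².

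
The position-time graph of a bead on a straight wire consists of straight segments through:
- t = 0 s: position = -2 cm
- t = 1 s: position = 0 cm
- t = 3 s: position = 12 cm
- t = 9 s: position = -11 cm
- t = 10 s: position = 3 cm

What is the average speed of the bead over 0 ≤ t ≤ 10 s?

Average speed = (total path length)/(elapsed time); on a piecewise-linear x-t graph the path length is Σ|Δx|.
0–1 s: |Δx| = |0 − -2| = 2 cm
1–3 s: |Δx| = |12 − 0| = 12 cm
3–9 s: |Δx| = |-11 − 12| = 23 cm
9–10 s: |Δx| = |3 − -11| = 14 cm
Total path = 51 cm; average speed = 51/10 = 5.1 cm/s.

5.1 cm/s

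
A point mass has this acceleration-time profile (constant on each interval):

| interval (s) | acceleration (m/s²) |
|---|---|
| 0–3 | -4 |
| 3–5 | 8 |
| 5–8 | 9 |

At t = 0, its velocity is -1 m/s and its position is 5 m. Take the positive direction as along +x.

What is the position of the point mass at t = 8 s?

On each constant-a segment, Δv = aΔt and Δx = v₀Δt + ½aΔt²; chain segment to segment.
0–3 s: v starts -1 m/s; Δx = -1·3 + ½·-4·3² = -21 m; v ends -13 m/s.
3–5 s: v starts -13 m/s; Δx = -13·2 + ½·8·2² = -10 m; v ends 3 m/s.
5–8 s: v starts 3 m/s; Δx = 3·3 + ½·9·3² = 49.5 m; v ends 30 m/s.
x(8) = 5 + Σ Δx = 23.5 m.

23.5 m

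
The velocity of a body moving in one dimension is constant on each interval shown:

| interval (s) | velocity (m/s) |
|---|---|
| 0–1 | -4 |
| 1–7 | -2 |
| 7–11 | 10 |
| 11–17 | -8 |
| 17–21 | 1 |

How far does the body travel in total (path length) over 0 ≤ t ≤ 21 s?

108 m

Distance (not displacement) is the total path length: add the absolute areas under v-t.
0–1 s: |-4| × 1 = 4 m
1–7 s: |-2| × 6 = 12 m
7–11 s: |10| × 4 = 40 m
11–17 s: |-8| × 6 = 48 m
17–21 s: |1| × 4 = 4 m
Total distance = 108 m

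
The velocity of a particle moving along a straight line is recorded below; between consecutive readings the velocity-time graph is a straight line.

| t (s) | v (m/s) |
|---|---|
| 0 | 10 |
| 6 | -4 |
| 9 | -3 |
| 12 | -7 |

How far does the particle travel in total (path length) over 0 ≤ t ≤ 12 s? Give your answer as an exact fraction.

705/14 m

Total distance travelled is ∫|v| dt — sum the magnitudes of each area piece.
0–6 s: v = 0 at t = 30/7 s; triangle areas 150/7 + 24/7 = 174/7 m
6–9 s: |½(-4 + -3)(3)| = 10.5 m
9–12 s: |½(-3 + -7)(3)| = 15 m
Total distance = 705/14 m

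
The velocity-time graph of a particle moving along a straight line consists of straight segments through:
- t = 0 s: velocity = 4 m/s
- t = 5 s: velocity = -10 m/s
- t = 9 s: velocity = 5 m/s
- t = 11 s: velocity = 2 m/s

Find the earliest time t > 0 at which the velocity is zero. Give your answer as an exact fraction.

t = 10/7 s

v changes sign on 0–5 s (from 4 to -10); the graph is linear there, so v = 0 at t = 0 + (-4)·(5 − 0)/(-10 − 4) = 10/7 s.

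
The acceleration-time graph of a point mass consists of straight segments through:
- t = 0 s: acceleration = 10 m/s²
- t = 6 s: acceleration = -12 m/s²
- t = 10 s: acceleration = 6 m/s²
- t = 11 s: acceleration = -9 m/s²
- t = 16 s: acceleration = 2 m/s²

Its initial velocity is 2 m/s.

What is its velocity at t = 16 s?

Δv equals the area under the a-t graph; then v = v₀ + Δv.
0–6 s: ½(10 + -12)(6) = -6 m/s
6–10 s: ½(-12 + 6)(4) = -12 m/s
10–11 s: ½(6 + -9)(1) = -1.5 m/s
11–16 s: ½(-9 + 2)(5) = -17.5 m/s
Δv = -37 m/s, so v(16) = 2 + (-37) = -35 m/s.

-35 m/s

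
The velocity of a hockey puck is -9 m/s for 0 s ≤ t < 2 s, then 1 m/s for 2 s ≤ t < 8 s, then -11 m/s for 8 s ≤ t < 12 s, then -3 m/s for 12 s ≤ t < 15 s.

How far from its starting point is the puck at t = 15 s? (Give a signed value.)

Displacement is the signed area under the v-t curve.
0–2 s: -9 × 2 = -18 m
2–8 s: 1 × 6 = 6 m
8–12 s: -11 × 4 = -44 m
12–15 s: -3 × 3 = -9 m
Net displacement = -65 m

-65 m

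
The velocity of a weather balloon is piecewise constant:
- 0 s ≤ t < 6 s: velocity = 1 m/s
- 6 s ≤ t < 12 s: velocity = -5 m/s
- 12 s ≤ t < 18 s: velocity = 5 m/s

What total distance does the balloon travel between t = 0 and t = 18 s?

Total distance travelled is ∫|v| dt — sum the magnitudes of each area piece.
0–6 s: |1| × 6 = 6 m
6–12 s: |-5| × 6 = 30 m
12–18 s: |5| × 6 = 30 m
Total distance = 66 m

66 m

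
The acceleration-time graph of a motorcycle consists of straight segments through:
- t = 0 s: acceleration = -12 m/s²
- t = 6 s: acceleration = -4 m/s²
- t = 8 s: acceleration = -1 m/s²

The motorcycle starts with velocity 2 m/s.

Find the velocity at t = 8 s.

Δv equals the area under the a-t graph; then v = v₀ + Δv.
0–6 s: ½(-12 + -4)(6) = -48 m/s
6–8 s: ½(-4 + -1)(2) = -5 m/s
Δv = -53 m/s, so v(8) = 2 + (-53) = -51 m/s.

-51 m/s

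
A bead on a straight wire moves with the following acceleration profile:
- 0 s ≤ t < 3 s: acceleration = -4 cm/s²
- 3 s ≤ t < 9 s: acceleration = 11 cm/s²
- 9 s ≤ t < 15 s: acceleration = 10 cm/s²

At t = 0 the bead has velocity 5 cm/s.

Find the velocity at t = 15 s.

Δv equals the area under the a-t graph; then v = v₀ + Δv.
0–3 s: -4 × 3 = -12 cm/s
3–9 s: 11 × 6 = 66 cm/s
9–15 s: 10 × 6 = 60 cm/s
Δv = 114 cm/s, so v(15) = 5 + (114) = 119 cm/s.

119 cm/s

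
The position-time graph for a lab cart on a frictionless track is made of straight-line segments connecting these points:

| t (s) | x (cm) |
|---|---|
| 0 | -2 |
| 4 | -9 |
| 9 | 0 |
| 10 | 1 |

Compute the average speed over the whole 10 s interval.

Average speed = (total path length)/(elapsed time); on a piecewise-linear x-t graph the path length is Σ|Δx|.
0–4 s: |Δx| = |-9 − -2| = 7 cm
4–9 s: |Δx| = |0 − -9| = 9 cm
9–10 s: |Δx| = |1 − 0| = 1 cm
Total path = 17 cm; average speed = 17/10 = 1.7 cm/s.

1.7 cm/s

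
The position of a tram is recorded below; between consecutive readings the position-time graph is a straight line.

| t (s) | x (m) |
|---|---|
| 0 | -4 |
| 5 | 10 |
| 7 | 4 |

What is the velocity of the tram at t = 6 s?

Velocity is the slope of the x-t graph on 5–7 s: (4 − 10)/(7 − 5) = -3 m/s.

-3 m/s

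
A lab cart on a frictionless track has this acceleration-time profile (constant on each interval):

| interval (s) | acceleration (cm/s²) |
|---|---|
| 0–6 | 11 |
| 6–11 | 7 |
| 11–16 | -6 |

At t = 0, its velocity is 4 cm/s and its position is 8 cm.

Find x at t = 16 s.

1117.5 cm

On each constant-a segment, Δv = aΔt and Δx = v₀Δt + ½aΔt²; chain segment to segment.
0–6 s: v starts 4 cm/s; Δx = 4·6 + ½·11·6² = 222 cm; v ends 70 cm/s.
6–11 s: v starts 70 cm/s; Δx = 70·5 + ½·7·5² = 437.5 cm; v ends 105 cm/s.
11–16 s: v starts 105 cm/s; Δx = 105·5 + ½·-6·5² = 450 cm; v ends 75 cm/s.
x(16) = 8 + Σ Δx = 1117.5 cm.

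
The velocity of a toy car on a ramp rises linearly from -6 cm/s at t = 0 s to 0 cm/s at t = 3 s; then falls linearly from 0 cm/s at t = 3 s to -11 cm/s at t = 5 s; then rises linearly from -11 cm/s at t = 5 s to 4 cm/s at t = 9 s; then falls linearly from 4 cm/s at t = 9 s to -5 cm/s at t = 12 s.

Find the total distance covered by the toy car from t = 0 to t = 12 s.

45.1 cm

Distance (not displacement) is the total path length: add the absolute areas under v-t.
0–3 s: |½(-6 + 0)(3)| = 9 cm
3–5 s: |½(0 + -11)(2)| = 11 cm
5–9 s: v = 0 at t = 119/15 s; triangle areas 242/15 + 32/15 = 274/15 cm
9–12 s: v = 0 at t = 31/3 s; triangle areas 8/3 + 25/6 = 41/6 cm
Total distance = 45.1 cm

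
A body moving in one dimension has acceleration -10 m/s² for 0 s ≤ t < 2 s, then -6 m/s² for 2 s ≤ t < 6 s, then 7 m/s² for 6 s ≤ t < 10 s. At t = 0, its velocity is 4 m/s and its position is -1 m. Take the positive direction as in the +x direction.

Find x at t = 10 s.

On each constant-a segment, Δv = aΔt and Δx = v₀Δt + ½aΔt²; chain segment to segment.
0–2 s: v starts 4 m/s; Δx = 4·2 + ½·-10·2² = -12 m; v ends -16 m/s.
2–6 s: v starts -16 m/s; Δx = -16·4 + ½·-6·4² = -112 m; v ends -40 m/s.
6–10 s: v starts -40 m/s; Δx = -40·4 + ½·7·4² = -104 m; v ends -12 m/s.
x(10) = -1 + Σ Δx = -229 m.

-229 m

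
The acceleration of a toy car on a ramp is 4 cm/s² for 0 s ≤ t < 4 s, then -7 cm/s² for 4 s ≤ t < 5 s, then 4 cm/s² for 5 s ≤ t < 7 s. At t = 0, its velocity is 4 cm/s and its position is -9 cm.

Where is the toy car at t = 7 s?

89.5 cm

On each constant-a segment, Δv = aΔt and Δx = v₀Δt + ½aΔt²; chain segment to segment.
0–4 s: v starts 4 cm/s; Δx = 4·4 + ½·4·4² = 48 cm; v ends 20 cm/s.
4–5 s: v starts 20 cm/s; Δx = 20·1 + ½·-7·1² = 16.5 cm; v ends 13 cm/s.
5–7 s: v starts 13 cm/s; Δx = 13·2 + ½·4·2² = 34 cm; v ends 21 cm/s.
x(7) = -9 + Σ Δx = 89.5 cm.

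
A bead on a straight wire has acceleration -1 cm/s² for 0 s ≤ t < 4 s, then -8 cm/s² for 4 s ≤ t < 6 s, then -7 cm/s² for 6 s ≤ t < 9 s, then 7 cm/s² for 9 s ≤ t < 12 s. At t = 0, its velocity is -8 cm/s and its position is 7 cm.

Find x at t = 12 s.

On each constant-a segment, Δv = aΔt and Δx = v₀Δt + ½aΔt²; chain segment to segment.
0–4 s: v starts -8 cm/s; Δx = -8·4 + ½·-1·4² = -40 cm; v ends -12 cm/s.
4–6 s: v starts -12 cm/s; Δx = -12·2 + ½·-8·2² = -40 cm; v ends -28 cm/s.
6–9 s: v starts -28 cm/s; Δx = -28·3 + ½·-7·3² = -115.5 cm; v ends -49 cm/s.
9–12 s: v starts -49 cm/s; Δx = -49·3 + ½·7·3² = -115.5 cm; v ends -28 cm/s.
x(12) = 7 + Σ Δx = -304 cm.

-304 cm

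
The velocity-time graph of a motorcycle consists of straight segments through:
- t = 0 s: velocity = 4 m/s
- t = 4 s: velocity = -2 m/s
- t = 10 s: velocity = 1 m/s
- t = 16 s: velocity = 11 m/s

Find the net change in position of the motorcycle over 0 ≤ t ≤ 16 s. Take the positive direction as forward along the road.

37 m

Displacement is the signed area under the v-t curve.
0–4 s: ½(4 + -2)(4) = 4 m
4–10 s: ½(-2 + 1)(6) = -3 m
10–16 s: ½(1 + 11)(6) = 36 m
Net displacement = 37 m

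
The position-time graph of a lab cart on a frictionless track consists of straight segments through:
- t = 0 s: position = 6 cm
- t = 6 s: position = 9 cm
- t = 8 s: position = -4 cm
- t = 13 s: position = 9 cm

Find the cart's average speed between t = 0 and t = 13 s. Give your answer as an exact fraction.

Average speed = (total path length)/(elapsed time); on a piecewise-linear x-t graph the path length is Σ|Δx|.
0–6 s: |Δx| = |9 − 6| = 3 cm
6–8 s: |Δx| = |-4 − 9| = 13 cm
8–13 s: |Δx| = |9 − -4| = 13 cm
Total path = 29 cm; average speed = 29/13 = 29/13 cm/s.

29/13 cm/s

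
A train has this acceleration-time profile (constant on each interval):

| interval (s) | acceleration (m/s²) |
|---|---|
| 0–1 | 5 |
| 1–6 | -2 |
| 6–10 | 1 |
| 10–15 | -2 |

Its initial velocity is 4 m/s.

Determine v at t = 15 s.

Δv equals the area under the a-t graph; then v = v₀ + Δv.
0–1 s: 5 × 1 = 5 m/s
1–6 s: -2 × 5 = -10 m/s
6–10 s: 1 × 4 = 4 m/s
10–15 s: -2 × 5 = -10 m/s
Δv = -11 m/s, so v(15) = 4 + (-11) = -7 m/s.

-7 m/s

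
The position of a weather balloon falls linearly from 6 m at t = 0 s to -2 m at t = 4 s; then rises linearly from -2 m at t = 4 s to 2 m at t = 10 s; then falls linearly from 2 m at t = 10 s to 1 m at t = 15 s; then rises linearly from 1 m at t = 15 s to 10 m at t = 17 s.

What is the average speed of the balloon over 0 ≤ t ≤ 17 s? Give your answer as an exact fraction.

22/17 m/s

Average speed = (total path length)/(elapsed time); on a piecewise-linear x-t graph the path length is Σ|Δx|.
0–4 s: |Δx| = |-2 − 6| = 8 m
4–10 s: |Δx| = |2 − -2| = 4 m
10–15 s: |Δx| = |1 − 2| = 1 m
15–17 s: |Δx| = |10 − 1| = 9 m
Total path = 22 m; average speed = 22/17 = 22/17 m/s.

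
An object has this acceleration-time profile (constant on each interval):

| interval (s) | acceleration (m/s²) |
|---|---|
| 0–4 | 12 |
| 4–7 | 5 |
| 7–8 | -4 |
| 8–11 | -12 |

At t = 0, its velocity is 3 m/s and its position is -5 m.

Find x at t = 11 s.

On each constant-a segment, Δv = aΔt and Δx = v₀Δt + ½aΔt²; chain segment to segment.
0–4 s: v starts 3 m/s; Δx = 3·4 + ½·12·4² = 108 m; v ends 51 m/s.
4–7 s: v starts 51 m/s; Δx = 51·3 + ½·5·3² = 175.5 m; v ends 66 m/s.
7–8 s: v starts 66 m/s; Δx = 66·1 + ½·-4·1² = 64 m; v ends 62 m/s.
8–11 s: v starts 62 m/s; Δx = 62·3 + ½·-12·3² = 132 m; v ends 26 m/s.
x(11) = -5 + Σ Δx = 474.5 m.

474.5 m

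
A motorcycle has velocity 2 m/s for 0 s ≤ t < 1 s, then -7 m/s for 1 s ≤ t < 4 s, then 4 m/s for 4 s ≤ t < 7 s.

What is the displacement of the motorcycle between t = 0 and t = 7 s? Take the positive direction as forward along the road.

Displacement is the signed area under the v-t curve.
0–1 s: 2 × 1 = 2 m
1–4 s: -7 × 3 = -21 m
4–7 s: 4 × 3 = 12 m
Net displacement = -7 m

-7 m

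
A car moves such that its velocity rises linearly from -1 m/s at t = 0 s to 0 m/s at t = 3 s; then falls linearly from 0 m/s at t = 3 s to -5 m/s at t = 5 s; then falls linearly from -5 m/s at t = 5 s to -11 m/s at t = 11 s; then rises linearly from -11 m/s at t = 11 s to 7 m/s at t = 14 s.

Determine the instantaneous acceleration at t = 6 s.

Acceleration is the slope of the v-t graph on 5–11 s: (-11 − -5)/(11 − 5) = -1 m/s².

-1 m/s²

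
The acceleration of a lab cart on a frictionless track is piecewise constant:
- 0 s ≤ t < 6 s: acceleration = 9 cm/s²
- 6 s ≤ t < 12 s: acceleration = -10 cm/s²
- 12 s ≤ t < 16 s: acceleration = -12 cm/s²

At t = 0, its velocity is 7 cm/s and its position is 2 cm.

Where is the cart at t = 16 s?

On each constant-a segment, Δv = aΔt and Δx = v₀Δt + ½aΔt²; chain segment to segment.
0–6 s: v starts 7 cm/s; Δx = 7·6 + ½·9·6² = 204 cm; v ends 61 cm/s.
6–12 s: v starts 61 cm/s; Δx = 61·6 + ½·-10·6² = 186 cm; v ends 1 cm/s.
12–16 s: v starts 1 cm/s; Δx = 1·4 + ½·-12·4² = -92 cm; v ends -47 cm/s.
x(16) = 2 + Σ Δx = 300 cm.

300 cm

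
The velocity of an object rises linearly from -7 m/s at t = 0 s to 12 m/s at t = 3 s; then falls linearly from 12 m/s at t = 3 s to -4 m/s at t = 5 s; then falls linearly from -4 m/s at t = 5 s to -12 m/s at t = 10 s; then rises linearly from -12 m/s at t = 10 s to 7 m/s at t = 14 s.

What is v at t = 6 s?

-5.6 m/s

On 5–10 s the graph is linear from -4 to -12 m/s: v(6) = -4 + (-12 − -4)·(6 − 5)/(10 − 5) = -5.6 m/s.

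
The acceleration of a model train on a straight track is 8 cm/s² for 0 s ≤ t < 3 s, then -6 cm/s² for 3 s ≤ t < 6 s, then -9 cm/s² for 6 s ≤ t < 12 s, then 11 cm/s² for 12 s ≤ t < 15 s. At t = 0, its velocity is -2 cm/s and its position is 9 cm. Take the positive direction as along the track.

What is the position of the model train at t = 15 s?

-160.5 cm

On each constant-a segment, Δv = aΔt and Δx = v₀Δt + ½aΔt²; chain segment to segment.
0–3 s: v starts -2 cm/s; Δx = -2·3 + ½·8·3² = 30 cm; v ends 22 cm/s.
3–6 s: v starts 22 cm/s; Δx = 22·3 + ½·-6·3² = 39 cm; v ends 4 cm/s.
6–12 s: v starts 4 cm/s; Δx = 4·6 + ½·-9·6² = -138 cm; v ends -50 cm/s.
12–15 s: v starts -50 cm/s; Δx = -50·3 + ½·11·3² = -100.5 cm; v ends -17 cm/s.
x(15) = 9 + Σ Δx = -160.5 cm.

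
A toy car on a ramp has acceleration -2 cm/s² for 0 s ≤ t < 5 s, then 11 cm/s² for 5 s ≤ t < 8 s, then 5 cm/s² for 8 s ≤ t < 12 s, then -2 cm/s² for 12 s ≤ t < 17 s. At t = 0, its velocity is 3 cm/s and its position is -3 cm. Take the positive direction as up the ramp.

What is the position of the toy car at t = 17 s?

On each constant-a segment, Δv = aΔt and Δx = v₀Δt + ½aΔt²; chain segment to segment.
0–5 s: v starts 3 cm/s; Δx = 3·5 + ½·-2·5² = -10 cm; v ends -7 cm/s.
5–8 s: v starts -7 cm/s; Δx = -7·3 + ½·11·3² = 28.5 cm; v ends 26 cm/s.
8–12 s: v starts 26 cm/s; Δx = 26·4 + ½·5·4² = 144 cm; v ends 46 cm/s.
12–17 s: v starts 46 cm/s; Δx = 46·5 + ½·-2·5² = 205 cm; v ends 36 cm/s.
x(17) = -3 + Σ Δx = 364.5 cm.

364.5 cm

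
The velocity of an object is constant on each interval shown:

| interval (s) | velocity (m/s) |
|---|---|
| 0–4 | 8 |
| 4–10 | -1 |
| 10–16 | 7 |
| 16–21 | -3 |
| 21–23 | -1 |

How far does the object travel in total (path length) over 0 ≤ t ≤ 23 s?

97 m

Distance (not displacement) is the total path length: add the absolute areas under v-t.
0–4 s: |8| × 4 = 32 m
4–10 s: |-1| × 6 = 6 m
10–16 s: |7| × 6 = 42 m
16–21 s: |-3| × 5 = 15 m
21–23 s: |-1| × 2 = 2 m
Total distance = 97 m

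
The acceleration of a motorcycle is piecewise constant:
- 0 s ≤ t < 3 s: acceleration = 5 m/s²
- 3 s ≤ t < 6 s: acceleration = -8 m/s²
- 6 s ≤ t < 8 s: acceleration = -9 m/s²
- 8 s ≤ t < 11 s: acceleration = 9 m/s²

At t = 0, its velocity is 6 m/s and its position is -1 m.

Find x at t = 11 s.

On each constant-a segment, Δv = aΔt and Δx = v₀Δt + ½aΔt²; chain segment to segment.
0–3 s: v starts 6 m/s; Δx = 6·3 + ½·5·3² = 40.5 m; v ends 21 m/s.
3–6 s: v starts 21 m/s; Δx = 21·3 + ½·-8·3² = 27 m; v ends -3 m/s.
6–8 s: v starts -3 m/s; Δx = -3·2 + ½·-9·2² = -24 m; v ends -21 m/s.
8–11 s: v starts -21 m/s; Δx = -21·3 + ½·9·3² = -22.5 m; v ends 6 m/s.
x(11) = -1 + Σ Δx = 20 m.

20 m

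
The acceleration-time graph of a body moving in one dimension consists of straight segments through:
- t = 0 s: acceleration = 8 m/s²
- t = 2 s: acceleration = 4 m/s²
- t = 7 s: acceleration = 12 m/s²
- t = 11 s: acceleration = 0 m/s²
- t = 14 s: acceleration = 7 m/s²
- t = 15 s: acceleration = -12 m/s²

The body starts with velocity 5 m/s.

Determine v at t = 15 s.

89 m/s

Δv equals the area under the a-t graph; then v = v₀ + Δv.
0–2 s: ½(8 + 4)(2) = 12 m/s
2–7 s: ½(4 + 12)(5) = 40 m/s
7–11 s: ½(12 + 0)(4) = 24 m/s
11–14 s: ½(0 + 7)(3) = 10.5 m/s
14–15 s: ½(7 + -12)(1) = -2.5 m/s
Δv = 84 m/s, so v(15) = 5 + (84) = 89 m/s.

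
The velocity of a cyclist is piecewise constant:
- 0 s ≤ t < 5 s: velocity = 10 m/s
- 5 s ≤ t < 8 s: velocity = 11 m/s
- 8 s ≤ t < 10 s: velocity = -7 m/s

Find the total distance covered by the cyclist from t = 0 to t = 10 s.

97 m

Distance (not displacement) is the total path length: add the absolute areas under v-t.
0–5 s: |10| × 5 = 50 m
5–8 s: |11| × 3 = 33 m
8–10 s: |-7| × 2 = 14 m
Total distance = 97 m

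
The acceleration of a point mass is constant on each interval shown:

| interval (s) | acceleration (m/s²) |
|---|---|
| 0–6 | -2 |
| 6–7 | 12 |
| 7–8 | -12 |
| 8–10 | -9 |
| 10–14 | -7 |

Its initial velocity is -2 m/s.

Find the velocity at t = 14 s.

Δv equals the area under the a-t graph; then v = v₀ + Δv.
0–6 s: -2 × 6 = -12 m/s
6–7 s: 12 × 1 = 12 m/s
7–8 s: -12 × 1 = -12 m/s
8–10 s: -9 × 2 = -18 m/s
10–14 s: -7 × 4 = -28 m/s
Δv = -58 m/s, so v(14) = -2 + (-58) = -60 m/s.

-60 m/s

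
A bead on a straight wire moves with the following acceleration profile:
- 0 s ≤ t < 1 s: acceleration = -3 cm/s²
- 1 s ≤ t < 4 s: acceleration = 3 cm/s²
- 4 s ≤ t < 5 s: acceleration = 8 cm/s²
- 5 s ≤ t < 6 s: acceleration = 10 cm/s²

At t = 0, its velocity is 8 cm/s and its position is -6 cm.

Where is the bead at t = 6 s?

74 cm

On each constant-a segment, Δv = aΔt and Δx = v₀Δt + ½aΔt²; chain segment to segment.
0–1 s: v starts 8 cm/s; Δx = 8·1 + ½·-3·1² = 6.5 cm; v ends 5 cm/s.
1–4 s: v starts 5 cm/s; Δx = 5·3 + ½·3·3² = 28.5 cm; v ends 14 cm/s.
4–5 s: v starts 14 cm/s; Δx = 14·1 + ½·8·1² = 18 cm; v ends 22 cm/s.
5–6 s: v starts 22 cm/s; Δx = 22·1 + ½·10·1² = 27 cm; v ends 32 cm/s.
x(6) = -6 + Σ Δx = 74 cm.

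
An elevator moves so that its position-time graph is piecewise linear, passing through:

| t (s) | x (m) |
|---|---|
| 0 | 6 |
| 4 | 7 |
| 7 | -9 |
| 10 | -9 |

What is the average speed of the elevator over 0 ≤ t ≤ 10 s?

1.7 m/s

Average speed = (total path length)/(elapsed time); on a piecewise-linear x-t graph the path length is Σ|Δx|.
0–4 s: |Δx| = |7 − 6| = 1 m
4–7 s: |Δx| = |-9 − 7| = 16 m
7–10 s: |Δx| = |-9 − -9| = 0 m
Total path = 17 m; average speed = 17/10 = 1.7 m/s.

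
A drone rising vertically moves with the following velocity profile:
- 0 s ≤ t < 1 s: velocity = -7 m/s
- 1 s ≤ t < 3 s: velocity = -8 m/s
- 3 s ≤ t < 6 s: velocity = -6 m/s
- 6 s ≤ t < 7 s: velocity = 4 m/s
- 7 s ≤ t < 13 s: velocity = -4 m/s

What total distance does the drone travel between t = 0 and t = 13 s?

69 m

Distance (not displacement) is the total path length: add the absolute areas under v-t.
0–1 s: |-7| × 1 = 7 m
1–3 s: |-8| × 2 = 16 m
3–6 s: |-6| × 3 = 18 m
6–7 s: |4| × 1 = 4 m
7–13 s: |-4| × 6 = 24 m
Total distance = 69 m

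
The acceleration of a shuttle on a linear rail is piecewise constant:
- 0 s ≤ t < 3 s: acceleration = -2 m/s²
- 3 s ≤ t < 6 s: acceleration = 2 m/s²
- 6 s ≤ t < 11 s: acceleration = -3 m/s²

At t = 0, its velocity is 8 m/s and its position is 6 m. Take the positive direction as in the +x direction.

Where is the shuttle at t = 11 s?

On each constant-a segment, Δv = aΔt and Δx = v₀Δt + ½aΔt²; chain segment to segment.
0–3 s: v starts 8 m/s; Δx = 8·3 + ½·-2·3² = 15 m; v ends 2 m/s.
3–6 s: v starts 2 m/s; Δx = 2·3 + ½·2·3² = 15 m; v ends 8 m/s.
6–11 s: v starts 8 m/s; Δx = 8·5 + ½·-3·5² = 2.5 m; v ends -7 m/s.
x(11) = 6 + Σ Δx = 38.5 m.

38.5 m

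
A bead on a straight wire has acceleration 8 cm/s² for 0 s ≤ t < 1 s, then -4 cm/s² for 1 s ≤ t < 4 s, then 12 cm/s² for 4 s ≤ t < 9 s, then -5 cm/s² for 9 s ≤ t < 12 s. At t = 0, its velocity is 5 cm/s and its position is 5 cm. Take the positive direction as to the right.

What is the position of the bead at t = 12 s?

On each constant-a segment, Δv = aΔt and Δx = v₀Δt + ½aΔt²; chain segment to segment.
0–1 s: v starts 5 cm/s; Δx = 5·1 + ½·8·1² = 9 cm; v ends 13 cm/s.
1–4 s: v starts 13 cm/s; Δx = 13·3 + ½·-4·3² = 21 cm; v ends 1 cm/s.
4–9 s: v starts 1 cm/s; Δx = 1·5 + ½·12·5² = 155 cm; v ends 61 cm/s.
9–12 s: v starts 61 cm/s; Δx = 61·3 + ½·-5·3² = 160.5 cm; v ends 46 cm/s.
x(12) = 5 + Σ Δx = 350.5 cm.

350.5 cm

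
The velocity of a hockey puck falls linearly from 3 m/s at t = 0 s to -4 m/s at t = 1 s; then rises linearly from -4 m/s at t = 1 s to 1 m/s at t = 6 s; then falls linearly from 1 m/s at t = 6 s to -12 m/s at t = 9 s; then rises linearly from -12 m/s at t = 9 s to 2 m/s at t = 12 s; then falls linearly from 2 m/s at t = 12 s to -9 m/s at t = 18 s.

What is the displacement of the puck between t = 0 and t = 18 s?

Net displacement equals the area under the velocity-time graph (areas below the axis count negative).
0–1 s: ½(3 + -4)(1) = -0.5 m
1–6 s: ½(-4 + 1)(5) = -7.5 m
6–9 s: ½(1 + -12)(3) = -16.5 m
9–12 s: ½(-12 + 2)(3) = -15 m
12–18 s: ½(2 + -9)(6) = -21 m
Net displacement = -60.5 m

-60.5 m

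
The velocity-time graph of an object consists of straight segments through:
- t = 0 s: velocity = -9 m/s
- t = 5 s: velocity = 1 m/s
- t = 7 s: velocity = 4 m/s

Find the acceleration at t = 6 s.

1.5 m/s²

Acceleration is the slope of the v-t graph on 5–7 s: (4 − 1)/(7 − 5) = 1.5 m/s².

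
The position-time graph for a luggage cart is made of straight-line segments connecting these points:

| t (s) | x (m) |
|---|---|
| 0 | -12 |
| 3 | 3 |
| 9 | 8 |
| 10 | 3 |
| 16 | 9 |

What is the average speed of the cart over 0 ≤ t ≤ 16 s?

1.9375 m/s

Average speed = (total path length)/(elapsed time); on a piecewise-linear x-t graph the path length is Σ|Δx|.
0–3 s: |Δx| = |3 − -12| = 15 m
3–9 s: |Δx| = |8 − 3| = 5 m
9–10 s: |Δx| = |3 − 8| = 5 m
10–16 s: |Δx| = |9 − 3| = 6 m
Total path = 31 m; average speed = 31/16 = 1.9375 m/s.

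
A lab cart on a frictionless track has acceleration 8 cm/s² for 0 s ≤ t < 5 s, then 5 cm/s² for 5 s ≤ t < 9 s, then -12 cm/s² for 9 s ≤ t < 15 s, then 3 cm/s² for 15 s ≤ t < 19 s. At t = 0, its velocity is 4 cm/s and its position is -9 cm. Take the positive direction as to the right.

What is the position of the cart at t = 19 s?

On each constant-a segment, Δv = aΔt and Δx = v₀Δt + ½aΔt²; chain segment to segment.
0–5 s: v starts 4 cm/s; Δx = 4·5 + ½·8·5² = 120 cm; v ends 44 cm/s.
5–9 s: v starts 44 cm/s; Δx = 44·4 + ½·5·4² = 216 cm; v ends 64 cm/s.
9–15 s: v starts 64 cm/s; Δx = 64·6 + ½·-12·6² = 168 cm; v ends -8 cm/s.
15–19 s: v starts -8 cm/s; Δx = -8·4 + ½·3·4² = -8 cm; v ends 4 cm/s.
x(19) = -9 + Σ Δx = 487 cm.

487 cm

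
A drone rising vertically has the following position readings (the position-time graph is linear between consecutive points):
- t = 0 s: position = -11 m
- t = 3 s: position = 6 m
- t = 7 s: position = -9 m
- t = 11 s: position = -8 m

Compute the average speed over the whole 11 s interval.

3 m/s

Average speed = (total path length)/(elapsed time); on a piecewise-linear x-t graph the path length is Σ|Δx|.
0–3 s: |Δx| = |6 − -11| = 17 m
3–7 s: |Δx| = |-9 − 6| = 15 m
7–11 s: |Δx| = |-8 − -9| = 1 m
Total path = 33 m; average speed = 33/11 = 3 m/s.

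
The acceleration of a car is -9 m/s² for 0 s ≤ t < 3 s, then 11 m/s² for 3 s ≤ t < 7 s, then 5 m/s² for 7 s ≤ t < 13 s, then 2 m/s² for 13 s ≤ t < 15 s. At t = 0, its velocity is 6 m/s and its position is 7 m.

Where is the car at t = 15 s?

326.5 m

On each constant-a segment, Δv = aΔt and Δx = v₀Δt + ½aΔt²; chain segment to segment.
0–3 s: v starts 6 m/s; Δx = 6·3 + ½·-9·3² = -22.5 m; v ends -21 m/s.
3–7 s: v starts -21 m/s; Δx = -21·4 + ½·11·4² = 4 m; v ends 23 m/s.
7–13 s: v starts 23 m/s; Δx = 23·6 + ½·5·6² = 228 m; v ends 53 m/s.
13–15 s: v starts 53 m/s; Δx = 53·2 + ½·2·2² = 110 m; v ends 57 m/s.
x(15) = 7 + Σ Δx = 326.5 m.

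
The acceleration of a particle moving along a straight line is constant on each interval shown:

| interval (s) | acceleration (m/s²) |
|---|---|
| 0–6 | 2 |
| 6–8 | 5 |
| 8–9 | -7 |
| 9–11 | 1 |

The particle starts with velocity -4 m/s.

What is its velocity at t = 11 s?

Δv equals the area under the a-t graph; then v = v₀ + Δv.
0–6 s: 2 × 6 = 12 m/s
6–8 s: 5 × 2 = 10 m/s
8–9 s: -7 × 1 = -7 m/s
9–11 s: 1 × 2 = 2 m/s
Δv = 17 m/s, so v(11) = -4 + (17) = 13 m/s.

13 m/s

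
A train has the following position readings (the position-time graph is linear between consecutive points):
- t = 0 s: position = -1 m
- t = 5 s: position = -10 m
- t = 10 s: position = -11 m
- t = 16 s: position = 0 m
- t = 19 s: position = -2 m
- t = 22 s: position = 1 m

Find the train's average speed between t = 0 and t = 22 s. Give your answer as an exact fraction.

Average speed = (total path length)/(elapsed time); on a piecewise-linear x-t graph the path length is Σ|Δx|.
0–5 s: |Δx| = |-10 − -1| = 9 m
5–10 s: |Δx| = |-11 − -10| = 1 m
10–16 s: |Δx| = |0 − -11| = 11 m
16–19 s: |Δx| = |-2 − 0| = 2 m
19–22 s: |Δx| = |1 − -2| = 3 m
Total path = 26 m; average speed = 26/22 = 13/11 m/s.

13/11 m/s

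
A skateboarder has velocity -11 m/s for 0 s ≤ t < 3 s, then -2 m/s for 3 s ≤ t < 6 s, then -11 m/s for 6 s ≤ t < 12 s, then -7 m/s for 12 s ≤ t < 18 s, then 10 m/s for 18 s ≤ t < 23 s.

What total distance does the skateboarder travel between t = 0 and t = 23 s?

Distance (not displacement) is the total path length: add the absolute areas under v-t.
0–3 s: |-11| × 3 = 33 m
3–6 s: |-2| × 3 = 6 m
6–12 s: |-11| × 6 = 66 m
12–18 s: |-7| × 6 = 42 m
18–23 s: |10| × 5 = 50 m
Total distance = 197 m

197 m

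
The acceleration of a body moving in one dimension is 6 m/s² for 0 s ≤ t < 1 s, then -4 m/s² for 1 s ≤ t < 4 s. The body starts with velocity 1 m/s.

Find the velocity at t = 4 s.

Δv equals the area under the a-t graph; then v = v₀ + Δv.
0–1 s: 6 × 1 = 6 m/s
1–4 s: -4 × 3 = -12 m/s
Δv = -6 m/s, so v(4) = 1 + (-6) = -5 m/s.

-5 m/s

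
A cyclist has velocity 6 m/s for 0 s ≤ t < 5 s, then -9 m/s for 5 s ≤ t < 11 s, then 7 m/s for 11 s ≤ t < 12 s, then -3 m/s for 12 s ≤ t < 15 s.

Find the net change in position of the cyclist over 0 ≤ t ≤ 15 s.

Net displacement equals the area under the velocity-time graph (areas below the axis count negative).
0–5 s: 6 × 5 = 30 m
5–11 s: -9 × 6 = -54 m
11–12 s: 7 × 1 = 7 m
12–15 s: -3 × 3 = -9 m
Net displacement = -26 m

-26 m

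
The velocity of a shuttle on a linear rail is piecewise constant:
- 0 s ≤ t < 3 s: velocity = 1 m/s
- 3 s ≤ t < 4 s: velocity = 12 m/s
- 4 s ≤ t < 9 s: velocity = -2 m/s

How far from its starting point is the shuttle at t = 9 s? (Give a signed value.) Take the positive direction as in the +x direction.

Displacement is the signed area under the v-t curve.
0–3 s: 1 × 3 = 3 m
3–4 s: 12 × 1 = 12 m
4–9 s: -2 × 5 = -10 m
Net displacement = 5 m

5 m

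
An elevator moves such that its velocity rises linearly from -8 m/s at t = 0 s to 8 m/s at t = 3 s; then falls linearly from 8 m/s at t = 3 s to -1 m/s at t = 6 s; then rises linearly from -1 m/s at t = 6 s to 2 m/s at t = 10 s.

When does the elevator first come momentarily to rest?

v changes sign on 0–3 s (from -8 to 8); the graph is linear there, so v = 0 at t = 0 + (8)·(3 − 0)/(8 − -8) = 1.5 s.

t = 1.5 s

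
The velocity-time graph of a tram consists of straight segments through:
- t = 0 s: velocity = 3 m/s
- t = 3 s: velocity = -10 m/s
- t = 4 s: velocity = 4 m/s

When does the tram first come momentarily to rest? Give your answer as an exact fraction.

t = 9/13 s

v changes sign on 0–3 s (from 3 to -10); the graph is linear there, so v = 0 at t = 0 + (-3)·(3 − 0)/(-10 − 3) = 9/13 s.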